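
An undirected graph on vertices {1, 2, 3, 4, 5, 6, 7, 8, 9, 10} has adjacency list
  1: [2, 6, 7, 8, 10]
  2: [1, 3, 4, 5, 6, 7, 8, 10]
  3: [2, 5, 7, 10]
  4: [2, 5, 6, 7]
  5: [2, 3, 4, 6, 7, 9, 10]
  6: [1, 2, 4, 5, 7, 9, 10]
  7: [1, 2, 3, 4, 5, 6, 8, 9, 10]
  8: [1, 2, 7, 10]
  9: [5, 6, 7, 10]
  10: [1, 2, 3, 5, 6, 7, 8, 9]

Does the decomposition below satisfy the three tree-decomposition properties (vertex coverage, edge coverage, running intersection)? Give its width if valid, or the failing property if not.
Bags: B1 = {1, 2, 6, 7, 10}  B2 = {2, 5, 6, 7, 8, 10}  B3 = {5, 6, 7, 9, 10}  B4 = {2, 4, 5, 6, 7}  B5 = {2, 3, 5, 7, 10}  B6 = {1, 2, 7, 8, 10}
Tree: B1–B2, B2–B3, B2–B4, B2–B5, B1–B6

A tree decomposition must satisfy three properties: every vertex lies in some bag; for every edge, both endpoints lie together in some bag; and for every vertex, the bags containing it form a connected subtree. Here bags containing vertex 8 are not connected in the tree, so the decomposition is invalid.

No — bags containing vertex 8 are not connected in the tree.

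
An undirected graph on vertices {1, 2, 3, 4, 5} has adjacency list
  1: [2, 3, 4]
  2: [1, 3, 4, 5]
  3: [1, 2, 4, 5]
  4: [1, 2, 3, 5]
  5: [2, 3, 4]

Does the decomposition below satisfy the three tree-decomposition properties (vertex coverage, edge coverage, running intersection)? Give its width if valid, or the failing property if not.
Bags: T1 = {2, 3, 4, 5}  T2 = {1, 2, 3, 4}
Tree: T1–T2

Yes; width 3.

Every vertex of G appears in some bag (union = {1, 2, 3, 4, 5}); every edge is covered by a bag; and for each vertex v the set of bags containing v is connected in the bag tree. The decomposition is therefore valid. The largest bag has 4 vertices, so the width is 3.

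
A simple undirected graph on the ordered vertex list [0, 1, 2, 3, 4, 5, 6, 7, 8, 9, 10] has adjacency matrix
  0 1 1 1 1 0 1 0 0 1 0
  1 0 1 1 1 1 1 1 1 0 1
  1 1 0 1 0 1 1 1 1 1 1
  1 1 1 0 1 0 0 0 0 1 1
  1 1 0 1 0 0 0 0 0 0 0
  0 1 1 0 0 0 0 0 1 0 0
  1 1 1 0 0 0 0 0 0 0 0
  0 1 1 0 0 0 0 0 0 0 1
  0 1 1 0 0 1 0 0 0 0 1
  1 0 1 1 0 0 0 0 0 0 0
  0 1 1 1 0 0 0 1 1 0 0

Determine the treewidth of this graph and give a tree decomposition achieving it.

Treewidth 3.
One such decomposition:
Bags: B1 = {1, 2, 3, 10}  B2 = {1, 2, 7, 10}  B3 = {1, 2, 8, 10}  B4 = {1, 2, 5, 8}  B5 = {0, 1, 2, 3}  B6 = {0, 1, 3, 4}  B7 = {0, 2, 3, 9}  B8 = {0, 1, 2, 6}
Tree: B1–B2, B2–B3, B3–B4, B1–B5, B5–B6, B5–B7, B5–B8

Every bag has size at most 4, so the width is 4 − 1 = 3 and tw(G) ≤ 3. On the other hand G contains the 4-clique {0, 1, 2, 3}. A clique must lie in a single bag of any decomposition, so no decomposition can have width below 3. Combining the bounds, tw(G) = 3.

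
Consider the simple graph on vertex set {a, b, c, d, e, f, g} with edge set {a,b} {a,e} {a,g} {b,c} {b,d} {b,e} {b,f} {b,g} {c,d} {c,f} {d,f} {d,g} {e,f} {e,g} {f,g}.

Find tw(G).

3

A width-3 tree decomposition is:
Bags: B1 = {b, e, f, g}  B2 = {b, d, f, g}  B3 = {b, c, d, f}  B4 = {a, b, e, g}
Tree: B1–B2, B2–B3, B1–B4
The largest bag has 4 vertices, giving width 3; this decomposition certifies tw(G) ≤ 3. Conversely, {a, b, e, g} is a clique of size 4, and the vertices of any clique must share a bag in every tree decomposition; so some bag has ≥ 4 vertices and tw(G) ≥ 3. Combining the bounds, tw(G) = 3.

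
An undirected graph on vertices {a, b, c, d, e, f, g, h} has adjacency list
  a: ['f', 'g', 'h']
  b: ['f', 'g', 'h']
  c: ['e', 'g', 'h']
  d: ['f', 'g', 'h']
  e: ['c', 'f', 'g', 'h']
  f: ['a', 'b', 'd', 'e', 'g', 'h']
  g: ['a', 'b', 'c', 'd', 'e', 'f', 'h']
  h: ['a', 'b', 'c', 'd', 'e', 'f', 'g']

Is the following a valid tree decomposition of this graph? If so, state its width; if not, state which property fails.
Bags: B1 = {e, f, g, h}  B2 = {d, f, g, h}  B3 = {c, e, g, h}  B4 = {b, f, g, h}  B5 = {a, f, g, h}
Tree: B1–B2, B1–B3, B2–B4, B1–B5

Yes; width 3.

Checking the three conditions: (i) the bags cover all of {a, b, c, d, e, f, g, h}; (ii) for each edge, some bag contains both endpoints; (iii) the bags containing any fixed vertex form a subtree. All hold, so the decomposition is valid with width 4 − 1 = 3.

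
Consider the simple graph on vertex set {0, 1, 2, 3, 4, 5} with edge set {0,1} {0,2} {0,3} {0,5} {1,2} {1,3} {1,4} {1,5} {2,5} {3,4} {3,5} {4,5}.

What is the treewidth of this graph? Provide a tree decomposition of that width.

Treewidth 3.
Bags: B1 = {0, 1, 3, 5}  B2 = {1, 3, 4, 5}  B3 = {0, 1, 2, 5}
Tree: B1–B2, B1–B3

Each bag holds 4 vertices, so the decomposition has width 3, which upper-bounds the treewidth. Conversely, {0, 1, 2, 5} is a clique of size 4, and the vertices of any clique must share a bag in every tree decomposition; so some bag has ≥ 4 vertices and tw(G) ≥ 3. Combining the bounds, tw(G) = 3.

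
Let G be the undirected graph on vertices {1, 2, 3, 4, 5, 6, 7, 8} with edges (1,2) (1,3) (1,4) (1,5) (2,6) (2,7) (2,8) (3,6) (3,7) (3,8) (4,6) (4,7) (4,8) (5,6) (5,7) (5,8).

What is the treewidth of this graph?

4

A width-4 tree decomposition is:
Bags: B1 = {1, 2, 6, 7, 8}  B2 = {1, 5, 6, 7, 8}  B3 = {1, 3, 6, 7, 8}  B4 = {1, 4, 6, 7, 8}
Tree: B1–B2, B2–B3, B3–B4
Each bag holds 5 vertices, so the decomposition has width 4, which upper-bounds the treewidth. For the lower bound: the 5 vertex sets {2,7}, {1,5}, {3,8}, {6}, {4} are disjoint, each induces a connected subgraph, and every pair is joined by at least one edge of G. Contracting each set to a single vertex therefore yields K_{5} as a minor, and since treewidth is minor-monotone, tw(G) ≥ tw(K_{5}) = 4. Combining the bounds, tw(G) = 4.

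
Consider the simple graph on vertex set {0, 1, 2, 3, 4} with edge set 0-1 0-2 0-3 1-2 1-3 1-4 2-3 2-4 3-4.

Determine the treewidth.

3

A width-3 tree decomposition is:
Bags: B1 = {0, 1, 2, 3}  B2 = {1, 2, 3, 4}
Tree: B1–B2
Every bag has size at most 4, so the width is 4 − 1 = 3 and tw(G) ≤ 3. Conversely, {0, 1, 2, 3} is a clique of size 4, and the vertices of any clique must share a bag in every tree decomposition; so some bag has ≥ 4 vertices and tw(G) ≥ 3. Combining the bounds, tw(G) = 3.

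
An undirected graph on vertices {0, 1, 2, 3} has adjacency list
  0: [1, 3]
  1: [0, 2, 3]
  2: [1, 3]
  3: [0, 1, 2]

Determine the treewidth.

2

A width-2 tree decomposition is:
Bags: B1 = {0, 1, 3}  B2 = {1, 2, 3}
Tree: B1–B2
Each bag holds 3 vertices, so the decomposition has width 2, which upper-bounds the treewidth. On the other hand G contains the 3-clique {0, 1, 3}. A clique must lie in a single bag of any decomposition, so no decomposition can have width below 2. Hence tw(G) = 2 exactly.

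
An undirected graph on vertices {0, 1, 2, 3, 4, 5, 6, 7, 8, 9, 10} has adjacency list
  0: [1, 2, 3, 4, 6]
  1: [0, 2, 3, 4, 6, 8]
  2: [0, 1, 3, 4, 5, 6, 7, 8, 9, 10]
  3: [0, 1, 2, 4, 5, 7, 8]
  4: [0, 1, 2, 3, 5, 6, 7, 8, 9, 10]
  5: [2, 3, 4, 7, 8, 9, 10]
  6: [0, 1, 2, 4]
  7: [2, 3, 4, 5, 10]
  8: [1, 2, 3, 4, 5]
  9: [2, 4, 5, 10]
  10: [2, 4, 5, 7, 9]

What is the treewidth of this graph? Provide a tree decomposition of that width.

Treewidth 4.
One such decomposition:
Bags: B1 = {2, 3, 4, 5, 8}  B2 = {2, 3, 4, 5, 7}  B3 = {2, 4, 5, 7, 10}  B4 = {1, 2, 3, 4, 8}  B5 = {0, 1, 2, 3, 4}  B6 = {0, 1, 2, 4, 6}  B7 = {2, 4, 5, 9, 10}
Tree: B1–B2, B2–B3, B1–B4, B4–B5, B5–B6, B3–B7

Each bag holds 5 vertices, so the decomposition has width 4, which upper-bounds the treewidth. For the lower bound, the 5 vertices {2, 4, 5, 9, 10} are pairwise adjacent, and any tree decomposition puts a clique entirely inside one bag — forcing width ≥ 4. Combining the bounds, tw(G) = 4.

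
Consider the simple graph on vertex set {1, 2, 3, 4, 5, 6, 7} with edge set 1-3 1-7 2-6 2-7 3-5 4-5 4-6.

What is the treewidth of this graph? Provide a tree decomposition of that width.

Treewidth 2.
One optimal decomposition is:
Bags: B1 = {3, 4, 5}  B2 = {3, 4, 6}  B3 = {2, 3, 6}  B4 = {2, 3, 7}  B5 = {1, 3, 7}
Tree: B1–B2, B2–B3, B3–B4, B4–B5

The largest bag has 3 vertices, giving width 2; this decomposition certifies tw(G) ≤ 2. The edges 3–5–4–6–2–7–1–3 form a cycle, so G is not a tree and its treewidth is at least 2. The upper and lower bounds meet at 2, so that is the treewidth.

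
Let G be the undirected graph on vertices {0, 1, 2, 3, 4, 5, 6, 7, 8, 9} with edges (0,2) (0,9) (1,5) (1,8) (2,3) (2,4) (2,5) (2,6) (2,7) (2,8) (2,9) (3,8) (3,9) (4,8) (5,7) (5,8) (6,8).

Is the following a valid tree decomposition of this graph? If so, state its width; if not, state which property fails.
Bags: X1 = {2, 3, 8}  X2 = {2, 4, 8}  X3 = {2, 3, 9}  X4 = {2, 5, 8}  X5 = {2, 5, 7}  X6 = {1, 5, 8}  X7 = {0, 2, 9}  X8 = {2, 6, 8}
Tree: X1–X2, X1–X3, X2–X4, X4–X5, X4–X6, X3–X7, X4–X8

Yes; width 2.

Every vertex of G appears in some bag (union = {0, 1, 2, 3, 4, 5, 6, 7, 8, 9}); every edge is covered by a bag; and for each vertex v the set of bags containing v is connected in the bag tree. The decomposition is therefore valid. The largest bag has 3 vertices, so the width is 2.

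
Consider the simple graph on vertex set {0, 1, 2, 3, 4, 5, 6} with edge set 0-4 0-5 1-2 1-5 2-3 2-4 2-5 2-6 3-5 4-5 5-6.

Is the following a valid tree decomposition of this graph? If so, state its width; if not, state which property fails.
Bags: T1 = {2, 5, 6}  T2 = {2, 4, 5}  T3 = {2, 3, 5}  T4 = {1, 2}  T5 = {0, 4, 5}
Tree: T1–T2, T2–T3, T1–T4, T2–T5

A tree decomposition must satisfy three properties: every vertex lies in some bag; for every edge, both endpoints lie together in some bag; and for every vertex, the bags containing it form a connected subtree. Here edge (5,1) lies in no bag, so the decomposition is invalid.

No — edge (5,1) lies in no bag.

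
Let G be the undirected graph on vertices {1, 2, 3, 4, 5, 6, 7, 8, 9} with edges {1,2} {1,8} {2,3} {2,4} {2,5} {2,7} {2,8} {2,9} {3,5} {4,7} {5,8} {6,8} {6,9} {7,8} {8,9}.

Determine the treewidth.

A width-2 tree decomposition is:
Bags: B1 = {2, 8, 9}  B2 = {2, 5, 8}  B3 = {2, 3, 5}  B4 = {2, 7, 8}  B5 = {1, 2, 8}  B6 = {2, 4, 7}  B7 = {6, 8, 9}
Tree: B1–B2, B2–B3, B2–B4, B1–B5, B4–B6, B1–B7
Each bag holds 3 vertices, so the decomposition has width 2, which upper-bounds the treewidth. On the other hand G contains the 3-clique {1, 2, 8}. A clique must lie in a single bag of any decomposition, so no decomposition can have width below 2. The upper and lower bounds meet at 2, so that is the treewidth.

2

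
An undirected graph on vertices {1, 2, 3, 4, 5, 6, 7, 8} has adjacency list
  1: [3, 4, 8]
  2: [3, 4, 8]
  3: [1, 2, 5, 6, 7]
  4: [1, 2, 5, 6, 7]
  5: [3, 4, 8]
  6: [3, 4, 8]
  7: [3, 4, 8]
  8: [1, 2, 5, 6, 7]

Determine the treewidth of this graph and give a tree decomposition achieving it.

Treewidth 3.
Bags: B1 = {1, 3, 4, 8}  B2 = {3, 4, 6, 8}  B3 = {3, 4, 7, 8}  B4 = {3, 4, 5, 8}  B5 = {2, 3, 4, 8}
Tree: B1–B2, B2–B3, B3–B4, B4–B5

Each bag holds 4 vertices, so the decomposition has width 3, which upper-bounds the treewidth. For the lower bound: the 4 vertex sets {1,8}, {3,6}, {4}, {7} are disjoint, each induces a connected subgraph, and every pair is joined by at least one edge of G. Contracting each set to a single vertex therefore yields K_{4} as a minor, and since treewidth is minor-monotone, tw(G) ≥ tw(K_{4}) = 3. The upper and lower bounds meet at 3, so that is the treewidth.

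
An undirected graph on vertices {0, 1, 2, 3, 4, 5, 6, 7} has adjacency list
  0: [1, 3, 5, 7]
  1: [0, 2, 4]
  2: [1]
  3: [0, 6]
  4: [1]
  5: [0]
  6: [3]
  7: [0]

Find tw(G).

1

A width-1 tree decomposition is:
Bags: B1 = {0, 3}  B2 = {0, 1}  B3 = {3, 6}  B4 = {0, 7}  B5 = {0, 5}  B6 = {1, 4}  B7 = {1, 2}
Tree: B1–B2, B1–B3, B2–B4, B2–B5, B2–B6, B6–B7
Each bag holds 2 vertices, so the decomposition has width 1, which upper-bounds the treewidth. Any graph with an edge has treewidth ≥ 1, and G has the edge 3–0. The upper and lower bounds meet at 1, so that is the treewidth.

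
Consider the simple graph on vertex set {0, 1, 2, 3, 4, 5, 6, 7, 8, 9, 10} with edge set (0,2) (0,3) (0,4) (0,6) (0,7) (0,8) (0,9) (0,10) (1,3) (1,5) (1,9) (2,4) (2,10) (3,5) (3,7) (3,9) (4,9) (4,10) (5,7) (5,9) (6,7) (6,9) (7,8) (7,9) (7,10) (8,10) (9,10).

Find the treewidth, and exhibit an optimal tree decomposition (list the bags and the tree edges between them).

Treewidth 3.
Bags: B1 = {0, 7, 9, 10}  B2 = {0, 4, 9, 10}  B3 = {0, 6, 7, 9}  B4 = {0, 7, 8, 10}  B5 = {0, 2, 4, 10}  B6 = {0, 3, 7, 9}  B7 = {3, 5, 7, 9}  B8 = {1, 3, 5, 9}
Tree: B1–B2, B1–B3, B1–B4, B2–B5, B1–B6, B6–B7, B7–B8

Each bag holds 4 vertices, so the decomposition has width 3, which upper-bounds the treewidth. Conversely, {0, 2, 4, 10} is a clique of size 4, and the vertices of any clique must share a bag in every tree decomposition; so some bag has ≥ 4 vertices and tw(G) ≥ 3. Combining the bounds, tw(G) = 3.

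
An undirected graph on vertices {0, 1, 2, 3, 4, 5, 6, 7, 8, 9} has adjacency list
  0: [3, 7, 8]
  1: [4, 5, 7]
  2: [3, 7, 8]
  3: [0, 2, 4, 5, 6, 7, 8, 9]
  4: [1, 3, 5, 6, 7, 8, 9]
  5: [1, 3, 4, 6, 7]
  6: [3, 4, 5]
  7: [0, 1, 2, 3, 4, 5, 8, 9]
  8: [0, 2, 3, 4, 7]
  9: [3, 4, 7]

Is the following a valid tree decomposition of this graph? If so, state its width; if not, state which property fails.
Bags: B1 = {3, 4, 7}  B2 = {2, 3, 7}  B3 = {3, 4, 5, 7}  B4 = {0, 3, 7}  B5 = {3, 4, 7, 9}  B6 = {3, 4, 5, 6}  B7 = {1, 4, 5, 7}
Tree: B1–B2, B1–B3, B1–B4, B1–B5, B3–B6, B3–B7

No — vertex 8 appears in no bag.

A tree decomposition must satisfy three properties: every vertex lies in some bag; for every edge, both endpoints lie together in some bag; and for every vertex, the bags containing it form a connected subtree. Here vertex 8 appears in no bag, so the decomposition is invalid.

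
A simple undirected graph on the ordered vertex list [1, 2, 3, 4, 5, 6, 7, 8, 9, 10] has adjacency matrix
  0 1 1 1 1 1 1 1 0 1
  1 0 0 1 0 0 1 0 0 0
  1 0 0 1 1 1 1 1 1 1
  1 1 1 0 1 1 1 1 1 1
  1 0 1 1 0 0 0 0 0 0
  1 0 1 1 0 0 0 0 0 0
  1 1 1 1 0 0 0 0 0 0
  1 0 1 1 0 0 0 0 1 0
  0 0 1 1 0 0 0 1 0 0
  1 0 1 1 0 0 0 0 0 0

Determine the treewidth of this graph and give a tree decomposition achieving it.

Every bag has size at most 4, so the width is 4 − 1 = 3 and tw(G) ≤ 3. Conversely, {1, 2, 4, 7} is a clique of size 4, and the vertices of any clique must share a bag in every tree decomposition; so some bag has ≥ 4 vertices and tw(G) ≥ 3. Hence tw(G) = 3 exactly.

Treewidth 3.
Bags: B1 = {1, 3, 4, 7}  B2 = {1, 3, 4, 8}  B3 = {1, 3, 4, 10}  B4 = {1, 2, 4, 7}  B5 = {1, 3, 4, 6}  B6 = {3, 4, 8, 9}  B7 = {1, 3, 4, 5}
Tree: B1–B2, B1–B3, B1–B4, B1–B5, B2–B6, B2–B7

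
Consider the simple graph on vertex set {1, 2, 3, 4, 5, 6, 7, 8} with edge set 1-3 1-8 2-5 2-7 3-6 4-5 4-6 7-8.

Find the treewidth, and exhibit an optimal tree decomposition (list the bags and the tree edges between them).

The largest bag has 3 vertices, giving width 2; this decomposition certifies tw(G) ≤ 2. Since 8–1–3–6–4–5–2–7–8 is a cycle in G, G is not acyclic. Forests are exactly the graphs of treewidth ≤ 1, so tw(G) ≥ 2. Combining the bounds, tw(G) = 2.

Treewidth 2.
One optimal decomposition is:
Bags: B1 = {1, 3, 8}  B2 = {3, 6, 8}  B3 = {4, 6, 8}  B4 = {4, 5, 8}  B5 = {2, 5, 8}  B6 = {2, 7, 8}
Tree: B1–B2, B2–B3, B3–B4, B4–B5, B5–B6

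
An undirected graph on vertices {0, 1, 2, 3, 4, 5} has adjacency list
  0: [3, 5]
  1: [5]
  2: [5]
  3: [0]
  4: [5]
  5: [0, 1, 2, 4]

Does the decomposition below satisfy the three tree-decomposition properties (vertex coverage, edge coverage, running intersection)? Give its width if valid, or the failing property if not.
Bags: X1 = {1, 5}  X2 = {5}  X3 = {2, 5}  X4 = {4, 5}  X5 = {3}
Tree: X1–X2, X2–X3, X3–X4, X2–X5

No — vertex 0 appears in no bag.

A tree decomposition must satisfy three properties: every vertex lies in some bag; for every edge, both endpoints lie together in some bag; and for every vertex, the bags containing it form a connected subtree. Here vertex 0 appears in no bag, so the decomposition is invalid.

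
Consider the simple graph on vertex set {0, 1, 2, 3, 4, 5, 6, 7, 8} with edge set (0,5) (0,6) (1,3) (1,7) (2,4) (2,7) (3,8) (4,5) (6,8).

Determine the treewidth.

2

A width-2 tree decomposition is:
Bags: B1 = {1, 3, 8}  B2 = {1, 7, 8}  B3 = {2, 7, 8}  B4 = {2, 4, 8}  B5 = {4, 5, 8}  B6 = {0, 5, 8}  B7 = {0, 6, 8}
Tree: B1–B2, B2–B3, B3–B4, B4–B5, B5–B6, B6–B7
Each bag holds 3 vertices, so the decomposition has width 2, which upper-bounds the treewidth. Since 8–3–1–7–2–4–5–0–6–8 is a cycle in G, G is not acyclic. Forests are exactly the graphs of treewidth ≤ 1, so tw(G) ≥ 2. The upper and lower bounds meet at 2, so that is the treewidth.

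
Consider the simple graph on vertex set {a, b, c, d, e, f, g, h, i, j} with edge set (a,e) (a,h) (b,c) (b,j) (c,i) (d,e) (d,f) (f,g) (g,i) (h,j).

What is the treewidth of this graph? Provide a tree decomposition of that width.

Treewidth 2.
Bags: B1 = {a, d, e}  B2 = {a, d, f}  B3 = {a, f, g}  B4 = {a, g, i}  B5 = {a, c, i}  B6 = {a, b, c}  B7 = {a, b, j}  B8 = {a, h, j}
Tree: B1–B2, B2–B3, B3–B4, B4–B5, B5–B6, B6–B7, B7–B8

The largest bag has 3 vertices, giving width 2; this decomposition certifies tw(G) ≤ 2. Since a–e–d–f–g–i–c–b–j–h–a is a cycle in G, G is not acyclic. Forests are exactly the graphs of treewidth ≤ 1, so tw(G) ≥ 2. Combining the bounds, tw(G) = 2.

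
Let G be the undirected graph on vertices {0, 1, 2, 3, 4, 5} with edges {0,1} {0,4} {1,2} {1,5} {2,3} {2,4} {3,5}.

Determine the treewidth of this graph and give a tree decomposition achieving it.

Every bag has size at most 3, so the width is 3 − 1 = 2 and tw(G) ≤ 2. For the lower bound, G contains the cycle 0–4–2–1–0, so G is not a forest; only forests have treewidth ≤ 1, hence tw(G) ≥ 2. Therefore the treewidth is 2.

Treewidth 2.
One such decomposition:
Bags: B1 = {0, 1, 4}  B2 = {1, 2, 4}  B3 = {1, 2, 5}  B4 = {2, 3, 5}
Tree: B1–B2, B2–B3, B3–B4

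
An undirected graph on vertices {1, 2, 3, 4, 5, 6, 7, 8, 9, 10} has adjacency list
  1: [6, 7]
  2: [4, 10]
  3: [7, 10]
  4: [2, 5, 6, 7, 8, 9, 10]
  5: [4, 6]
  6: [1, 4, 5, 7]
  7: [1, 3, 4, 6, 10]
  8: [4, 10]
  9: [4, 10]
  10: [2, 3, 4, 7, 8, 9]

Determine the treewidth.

A width-2 tree decomposition is:
Bags: B1 = {4, 9, 10}  B2 = {2, 4, 10}  B3 = {4, 7, 10}  B4 = {3, 7, 10}  B5 = {4, 6, 7}  B6 = {1, 6, 7}  B7 = {4, 5, 6}  B8 = {4, 8, 10}
Tree: B1–B2, B1–B3, B3–B4, B3–B5, B5–B6, B5–B7, B2–B8
Every bag has size at most 3, so the width is 3 − 1 = 2 and tw(G) ≤ 2. Conversely, {1, 6, 7} is a clique of size 3, and the vertices of any clique must share a bag in every tree decomposition; so some bag has ≥ 3 vertices and tw(G) ≥ 2. Hence tw(G) = 2 exactly.

2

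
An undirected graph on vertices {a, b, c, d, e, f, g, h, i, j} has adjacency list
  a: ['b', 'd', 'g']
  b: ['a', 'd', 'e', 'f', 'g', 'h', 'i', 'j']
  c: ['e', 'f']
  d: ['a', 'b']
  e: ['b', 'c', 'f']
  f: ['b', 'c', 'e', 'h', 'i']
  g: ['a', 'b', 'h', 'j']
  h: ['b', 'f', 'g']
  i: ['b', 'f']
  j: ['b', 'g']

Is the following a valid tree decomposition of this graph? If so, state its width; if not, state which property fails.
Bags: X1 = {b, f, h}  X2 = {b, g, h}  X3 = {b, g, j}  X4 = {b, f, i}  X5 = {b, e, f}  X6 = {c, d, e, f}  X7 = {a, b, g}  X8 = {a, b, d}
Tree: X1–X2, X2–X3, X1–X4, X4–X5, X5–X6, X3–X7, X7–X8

A tree decomposition must satisfy three properties: every vertex lies in some bag; for every edge, both endpoints lie together in some bag; and for every vertex, the bags containing it form a connected subtree. Here bags containing vertex d are not connected in the tree, so the decomposition is invalid.

No — bags containing vertex d are not connected in the tree.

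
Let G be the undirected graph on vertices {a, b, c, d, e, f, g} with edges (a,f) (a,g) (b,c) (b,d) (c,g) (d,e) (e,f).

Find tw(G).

2

A width-2 tree decomposition is:
Bags: B1 = {a, f, g}  B2 = {c, f, g}  B3 = {b, c, f}  B4 = {b, d, f}  B5 = {d, e, f}
Tree: B1–B2, B2–B3, B3–B4, B4–B5
The largest bag has 3 vertices, giving width 2; this decomposition certifies tw(G) ≤ 2. For the lower bound, G contains the cycle f–a–g–c–b–d–e–f, so G is not a forest; only forests have treewidth ≤ 1, hence tw(G) ≥ 2. Therefore the treewidth is 2.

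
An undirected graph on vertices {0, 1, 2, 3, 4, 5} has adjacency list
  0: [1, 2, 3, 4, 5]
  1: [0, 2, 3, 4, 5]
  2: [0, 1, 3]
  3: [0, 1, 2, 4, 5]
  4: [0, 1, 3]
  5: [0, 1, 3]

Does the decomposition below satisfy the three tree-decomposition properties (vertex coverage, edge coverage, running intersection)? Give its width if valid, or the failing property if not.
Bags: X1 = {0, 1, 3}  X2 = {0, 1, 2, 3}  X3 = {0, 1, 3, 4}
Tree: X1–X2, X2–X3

No — vertex 5 appears in no bag.

A tree decomposition must satisfy three properties: every vertex lies in some bag; for every edge, both endpoints lie together in some bag; and for every vertex, the bags containing it form a connected subtree. Here vertex 5 appears in no bag, so the decomposition is invalid.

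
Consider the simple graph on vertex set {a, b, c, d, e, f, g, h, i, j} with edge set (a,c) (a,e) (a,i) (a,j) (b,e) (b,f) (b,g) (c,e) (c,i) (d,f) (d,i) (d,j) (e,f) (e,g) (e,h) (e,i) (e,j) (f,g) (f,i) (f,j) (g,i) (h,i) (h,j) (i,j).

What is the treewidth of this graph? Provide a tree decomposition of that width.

Treewidth 3.
Bags: B1 = {e, f, g, i}  B2 = {e, f, i, j}  B3 = {b, e, f, g}  B4 = {a, e, i, j}  B5 = {d, f, i, j}  B6 = {e, h, i, j}  B7 = {a, c, e, i}
Tree: B1–B2, B1–B3, B2–B4, B2–B5, B4–B6, B4–B7

The largest bag has 4 vertices, giving width 3; this decomposition certifies tw(G) ≤ 3. On the other hand G contains the 4-clique {b, e, f, g}. A clique must lie in a single bag of any decomposition, so no decomposition can have width below 3. Combining the bounds, tw(G) = 3.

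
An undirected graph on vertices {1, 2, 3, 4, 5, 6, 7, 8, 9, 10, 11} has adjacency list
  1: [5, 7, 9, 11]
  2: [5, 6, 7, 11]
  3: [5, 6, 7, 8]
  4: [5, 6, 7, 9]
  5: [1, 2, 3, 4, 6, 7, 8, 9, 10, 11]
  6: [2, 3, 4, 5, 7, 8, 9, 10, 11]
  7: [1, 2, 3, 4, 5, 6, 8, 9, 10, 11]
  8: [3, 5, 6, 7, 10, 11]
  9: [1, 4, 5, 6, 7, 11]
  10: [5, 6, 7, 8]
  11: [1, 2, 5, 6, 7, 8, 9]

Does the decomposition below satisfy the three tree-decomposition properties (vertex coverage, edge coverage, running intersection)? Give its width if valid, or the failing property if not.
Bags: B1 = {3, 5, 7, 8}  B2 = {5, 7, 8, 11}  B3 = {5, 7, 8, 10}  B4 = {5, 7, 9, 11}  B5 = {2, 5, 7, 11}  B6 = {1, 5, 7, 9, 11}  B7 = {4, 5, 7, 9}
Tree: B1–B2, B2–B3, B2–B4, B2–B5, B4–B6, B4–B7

No — vertex 6 appears in no bag.

A tree decomposition must satisfy three properties: every vertex lies in some bag; for every edge, both endpoints lie together in some bag; and for every vertex, the bags containing it form a connected subtree. Here vertex 6 appears in no bag, so the decomposition is invalid.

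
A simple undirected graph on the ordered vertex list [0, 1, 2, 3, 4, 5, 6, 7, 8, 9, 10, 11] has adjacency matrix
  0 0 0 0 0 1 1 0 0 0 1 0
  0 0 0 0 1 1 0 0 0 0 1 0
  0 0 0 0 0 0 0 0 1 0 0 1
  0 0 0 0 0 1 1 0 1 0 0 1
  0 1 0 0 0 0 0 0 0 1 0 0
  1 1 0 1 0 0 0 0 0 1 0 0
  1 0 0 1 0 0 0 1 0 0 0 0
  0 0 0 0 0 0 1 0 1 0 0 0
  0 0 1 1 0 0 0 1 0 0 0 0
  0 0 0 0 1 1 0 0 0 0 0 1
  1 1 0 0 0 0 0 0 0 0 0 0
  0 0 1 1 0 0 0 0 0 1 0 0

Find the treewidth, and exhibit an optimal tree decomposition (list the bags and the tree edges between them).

Every bag has size at most 4, so the width is 4 − 1 = 3 and tw(G) ≤ 3. For the lower bound: the 4 vertex sets {1,4,10}, {9}, {5}, {0,3,6,11} are disjoint, each induces a connected subgraph, and every pair is joined by at least one edge of G. Contracting each set to a single vertex therefore yields K_{4} as a minor, and since treewidth is minor-monotone, tw(G) ≥ tw(K_{4}) = 3. Combining the bounds, tw(G) = 3.

Treewidth 3.
Bags: B1 = {1, 4, 9, 10}  B2 = {1, 5, 9, 10}  B3 = {0, 5, 9, 10}  B4 = {0, 5, 9, 11}  B5 = {0, 3, 5, 11}  B6 = {0, 3, 6, 11}  B7 = {2, 3, 6, 11}  B8 = {2, 3, 6, 8}  B9 = {2, 6, 7, 8}
Tree: B1–B2, B2–B3, B3–B4, B4–B5, B5–B6, B6–B7, B7–B8, B8–B9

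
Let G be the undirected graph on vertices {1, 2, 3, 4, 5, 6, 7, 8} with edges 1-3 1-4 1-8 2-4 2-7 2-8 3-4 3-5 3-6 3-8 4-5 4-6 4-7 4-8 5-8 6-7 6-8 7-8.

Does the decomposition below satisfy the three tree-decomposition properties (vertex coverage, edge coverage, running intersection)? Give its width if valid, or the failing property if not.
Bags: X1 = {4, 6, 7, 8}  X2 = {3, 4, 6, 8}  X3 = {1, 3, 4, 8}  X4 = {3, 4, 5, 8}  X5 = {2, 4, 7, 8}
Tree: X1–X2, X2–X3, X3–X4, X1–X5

Yes; width 3.

Every vertex of G appears in some bag (union = {1, 2, 3, 4, 5, 6, 7, 8}); every edge is covered by a bag; and for each vertex v the set of bags containing v is connected in the bag tree. The decomposition is therefore valid. The largest bag has 4 vertices, so the width is 3.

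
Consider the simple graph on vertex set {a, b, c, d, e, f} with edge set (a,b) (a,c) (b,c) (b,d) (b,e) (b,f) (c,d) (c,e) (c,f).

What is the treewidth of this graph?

2

A width-2 tree decomposition is:
Bags: B1 = {b, c, e}  B2 = {a, b, c}  B3 = {b, c, f}  B4 = {b, c, d}
Tree: B1–B2, B2–B3, B3–B4
Each bag holds 3 vertices, so the decomposition has width 2, which upper-bounds the treewidth. For the lower bound, the 3 vertices {b, c, d} are pairwise adjacent, and any tree decomposition puts a clique entirely inside one bag — forcing width ≥ 2. Combining the bounds, tw(G) = 2.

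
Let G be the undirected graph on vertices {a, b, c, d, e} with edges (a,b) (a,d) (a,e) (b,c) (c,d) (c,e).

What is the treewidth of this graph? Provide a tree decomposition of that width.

Treewidth 2.
One such decomposition:
Bags: B1 = {a, c, d}  B2 = {a, c, e}  B3 = {a, b, c}
Tree: B1–B2, B2–B3

The largest bag has 3 vertices, giving width 2; this decomposition certifies tw(G) ≤ 2. For the lower bound, G contains the cycle d–c–e–a–d, so G is not a forest; only forests have treewidth ≤ 1, hence tw(G) ≥ 2. Hence tw(G) = 2 exactly.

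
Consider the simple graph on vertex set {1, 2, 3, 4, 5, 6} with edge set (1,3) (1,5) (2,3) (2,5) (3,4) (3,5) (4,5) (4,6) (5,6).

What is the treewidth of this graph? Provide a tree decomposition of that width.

Treewidth 2.
Bags: B1 = {3, 4, 5}  B2 = {2, 3, 5}  B3 = {1, 3, 5}  B4 = {4, 5, 6}
Tree: B1–B2, B1–B3, B1–B4

Every bag has size at most 3, so the width is 3 − 1 = 2 and tw(G) ≤ 2. On the other hand G contains the 3-clique {1, 3, 5}. A clique must lie in a single bag of any decomposition, so no decomposition can have width below 2. Therefore the treewidth is 2.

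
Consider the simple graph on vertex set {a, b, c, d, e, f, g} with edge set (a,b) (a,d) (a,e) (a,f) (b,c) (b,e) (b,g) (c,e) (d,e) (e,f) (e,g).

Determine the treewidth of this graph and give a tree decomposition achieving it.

Treewidth 2.
One optimal decomposition is:
Bags: B1 = {a, e, f}  B2 = {a, b, e}  B3 = {b, e, g}  B4 = {b, c, e}  B5 = {a, d, e}
Tree: B1–B2, B2–B3, B3–B4, B2–B5

Every bag has size at most 3, so the width is 3 − 1 = 2 and tw(G) ≤ 2. On the other hand G contains the 3-clique {a, d, e}. A clique must lie in a single bag of any decomposition, so no decomposition can have width below 2. The upper and lower bounds meet at 2, so that is the treewidth.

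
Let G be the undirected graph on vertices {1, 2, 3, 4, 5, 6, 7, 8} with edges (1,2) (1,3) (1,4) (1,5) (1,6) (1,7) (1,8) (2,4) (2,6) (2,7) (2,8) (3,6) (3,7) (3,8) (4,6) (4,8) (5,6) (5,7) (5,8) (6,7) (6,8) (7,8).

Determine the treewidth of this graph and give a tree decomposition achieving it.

The largest bag has 5 vertices, giving width 4; this decomposition certifies tw(G) ≤ 4. Conversely, {1, 2, 4, 6, 8} is a clique of size 5, and the vertices of any clique must share a bag in every tree decomposition; so some bag has ≥ 5 vertices and tw(G) ≥ 4. The upper and lower bounds meet at 4, so that is the treewidth.

Treewidth 4.
Bags: B1 = {1, 2, 6, 7, 8}  B2 = {1, 2, 4, 6, 8}  B3 = {1, 5, 6, 7, 8}  B4 = {1, 3, 6, 7, 8}
Tree: B1–B2, B1–B3, B3–B4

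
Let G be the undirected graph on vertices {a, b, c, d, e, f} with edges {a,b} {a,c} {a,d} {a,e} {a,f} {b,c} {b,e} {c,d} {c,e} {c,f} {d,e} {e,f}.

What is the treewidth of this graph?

3

A width-3 tree decomposition is:
Bags: B1 = {a, b, c, e}  B2 = {a, c, e, f}  B3 = {a, c, d, e}
Tree: B1–B2, B1–B3
Each bag holds 4 vertices, so the decomposition has width 3, which upper-bounds the treewidth. Conversely, {a, c, d, e} is a clique of size 4, and the vertices of any clique must share a bag in every tree decomposition; so some bag has ≥ 4 vertices and tw(G) ≥ 3. Combining the bounds, tw(G) = 3.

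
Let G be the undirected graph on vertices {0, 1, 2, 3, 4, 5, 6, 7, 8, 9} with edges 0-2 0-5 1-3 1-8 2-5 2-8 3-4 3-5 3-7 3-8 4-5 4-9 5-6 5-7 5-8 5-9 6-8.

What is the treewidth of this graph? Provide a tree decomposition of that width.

Treewidth 2.
Bags: B1 = {2, 5, 8}  B2 = {3, 5, 8}  B3 = {3, 4, 5}  B4 = {0, 2, 5}  B5 = {3, 5, 7}  B6 = {4, 5, 9}  B7 = {5, 6, 8}  B8 = {1, 3, 8}
Tree: B1–B2, B2–B3, B1–B4, B3–B5, B3–B6, B1–B7, B2–B8

Every bag has size at most 3, so the width is 3 − 1 = 2 and tw(G) ≤ 2. Conversely, {1, 3, 8} is a clique of size 3, and the vertices of any clique must share a bag in every tree decomposition; so some bag has ≥ 3 vertices and tw(G) ≥ 2. Combining the bounds, tw(G) = 2.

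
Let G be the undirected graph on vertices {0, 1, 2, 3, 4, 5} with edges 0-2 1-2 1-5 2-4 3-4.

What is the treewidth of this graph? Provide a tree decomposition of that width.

Treewidth 1.
Bags: B1 = {2, 4}  B2 = {3, 4}  B3 = {1, 2}  B4 = {0, 2}  B5 = {1, 5}
Tree: B1–B2, B1–B3, B1–B4, B3–B5

Every bag has size at most 2, so the width is 2 − 1 = 1 and tw(G) ≤ 1. G has an edge, so its treewidth is at least 1. The upper and lower bounds meet at 1, so that is the treewidth.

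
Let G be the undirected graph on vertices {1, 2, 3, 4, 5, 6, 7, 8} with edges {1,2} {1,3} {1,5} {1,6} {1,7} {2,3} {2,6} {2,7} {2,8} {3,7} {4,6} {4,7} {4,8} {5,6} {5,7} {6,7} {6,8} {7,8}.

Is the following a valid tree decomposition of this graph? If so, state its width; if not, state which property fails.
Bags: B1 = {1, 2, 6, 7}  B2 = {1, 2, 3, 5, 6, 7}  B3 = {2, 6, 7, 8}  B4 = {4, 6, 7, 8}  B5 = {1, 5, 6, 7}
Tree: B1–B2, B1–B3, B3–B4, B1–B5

A tree decomposition must satisfy three properties: every vertex lies in some bag; for every edge, both endpoints lie together in some bag; and for every vertex, the bags containing it form a connected subtree. Here bags containing vertex 5 are not connected in the tree, so the decomposition is invalid.

No — bags containing vertex 5 are not connected in the tree.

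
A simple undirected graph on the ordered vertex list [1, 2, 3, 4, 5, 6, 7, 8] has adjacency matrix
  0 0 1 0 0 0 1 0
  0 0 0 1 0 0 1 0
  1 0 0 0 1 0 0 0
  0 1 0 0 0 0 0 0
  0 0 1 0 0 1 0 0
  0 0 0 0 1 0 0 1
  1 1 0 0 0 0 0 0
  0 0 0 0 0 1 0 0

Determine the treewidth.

1

A width-1 tree decomposition is:
Bags: B1 = {6, 8}  B2 = {5, 6}  B3 = {3, 5}  B4 = {1, 3}  B5 = {1, 7}  B6 = {2, 7}  B7 = {2, 4}
Tree: B1–B2, B2–B3, B3–B4, B4–B5, B5–B6, B6–B7
Every bag has size at most 2, so the width is 2 − 1 = 1 and tw(G) ≤ 1. Since G has at least one edge (e.g. 8–6), it is not an edgeless graph, so tw(G) ≥ 1. The upper and lower bounds meet at 1, so that is the treewidth.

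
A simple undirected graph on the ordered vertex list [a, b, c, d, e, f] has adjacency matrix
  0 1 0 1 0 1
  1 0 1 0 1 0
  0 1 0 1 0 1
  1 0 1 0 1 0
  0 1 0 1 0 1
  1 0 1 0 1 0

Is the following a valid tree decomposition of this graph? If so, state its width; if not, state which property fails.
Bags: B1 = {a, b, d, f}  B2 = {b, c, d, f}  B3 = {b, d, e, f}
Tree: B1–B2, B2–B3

Yes; width 3.

Vertex coverage: the bags together contain {a, b, c, d, e, f}, the full vertex set. Edge coverage: each edge of G has both endpoints in at least one bag. Running intersection: for every vertex, the bags containing it form a connected subtree. All three properties hold, so this is a valid tree decomposition of width max|bag| − 1 = 3, and hence tw(G) ≤ 3.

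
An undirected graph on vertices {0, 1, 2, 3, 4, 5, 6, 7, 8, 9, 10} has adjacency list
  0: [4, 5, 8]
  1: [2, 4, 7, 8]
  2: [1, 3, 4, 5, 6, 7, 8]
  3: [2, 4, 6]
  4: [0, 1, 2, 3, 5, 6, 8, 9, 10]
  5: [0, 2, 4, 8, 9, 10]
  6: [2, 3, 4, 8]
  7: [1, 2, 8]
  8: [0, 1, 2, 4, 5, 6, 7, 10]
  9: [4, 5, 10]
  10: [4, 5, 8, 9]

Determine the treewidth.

3

A width-3 tree decomposition is:
Bags: B1 = {2, 4, 6, 8}  B2 = {2, 4, 5, 8}  B3 = {2, 3, 4, 6}  B4 = {4, 5, 8, 10}  B5 = {1, 2, 4, 8}  B6 = {4, 5, 9, 10}  B7 = {1, 2, 7, 8}  B8 = {0, 4, 5, 8}
Tree: B1–B2, B1–B3, B2–B4, B2–B5, B4–B6, B5–B7, B2–B8
Each bag holds 4 vertices, so the decomposition has width 3, which upper-bounds the treewidth. For the lower bound, the 4 vertices {0, 4, 5, 8} are pairwise adjacent, and any tree decomposition puts a clique entirely inside one bag — forcing width ≥ 3. The upper and lower bounds meet at 3, so that is the treewidth.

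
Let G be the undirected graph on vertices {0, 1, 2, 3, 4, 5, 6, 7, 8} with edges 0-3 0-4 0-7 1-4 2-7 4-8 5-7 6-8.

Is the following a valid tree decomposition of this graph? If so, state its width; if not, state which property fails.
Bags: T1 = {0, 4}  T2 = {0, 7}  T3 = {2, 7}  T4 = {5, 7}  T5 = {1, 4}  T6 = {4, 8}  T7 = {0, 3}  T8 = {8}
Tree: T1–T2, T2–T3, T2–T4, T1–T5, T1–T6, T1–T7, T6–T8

A tree decomposition must satisfy three properties: every vertex lies in some bag; for every edge, both endpoints lie together in some bag; and for every vertex, the bags containing it form a connected subtree. Here vertex 6 appears in no bag, so the decomposition is invalid.

No — vertex 6 appears in no bag.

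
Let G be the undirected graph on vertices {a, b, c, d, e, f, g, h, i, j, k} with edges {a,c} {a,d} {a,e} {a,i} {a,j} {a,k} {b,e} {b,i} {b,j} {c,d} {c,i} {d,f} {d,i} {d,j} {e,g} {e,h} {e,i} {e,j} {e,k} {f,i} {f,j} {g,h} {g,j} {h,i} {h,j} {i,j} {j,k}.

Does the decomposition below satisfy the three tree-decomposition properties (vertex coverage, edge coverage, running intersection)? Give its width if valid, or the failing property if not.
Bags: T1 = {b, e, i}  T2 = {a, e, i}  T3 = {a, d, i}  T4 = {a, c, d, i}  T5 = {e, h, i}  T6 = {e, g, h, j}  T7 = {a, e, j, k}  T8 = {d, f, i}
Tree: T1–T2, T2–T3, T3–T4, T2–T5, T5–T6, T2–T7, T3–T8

No — edge (j,b) lies in no bag.

A tree decomposition must satisfy three properties: every vertex lies in some bag; for every edge, both endpoints lie together in some bag; and for every vertex, the bags containing it form a connected subtree. Here edge (j,b) lies in no bag, so the decomposition is invalid.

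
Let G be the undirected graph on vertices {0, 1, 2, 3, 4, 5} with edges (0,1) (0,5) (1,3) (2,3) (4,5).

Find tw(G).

1

A width-1 tree decomposition is:
Bags: B1 = {4, 5}  B2 = {0, 5}  B3 = {0, 1}  B4 = {1, 3}  B5 = {2, 3}
Tree: B1–B2, B2–B3, B3–B4, B4–B5
Every bag has size at most 2, so the width is 2 − 1 = 1 and tw(G) ≤ 1. G has an edge, so its treewidth is at least 1. Hence tw(G) = 1 exactly.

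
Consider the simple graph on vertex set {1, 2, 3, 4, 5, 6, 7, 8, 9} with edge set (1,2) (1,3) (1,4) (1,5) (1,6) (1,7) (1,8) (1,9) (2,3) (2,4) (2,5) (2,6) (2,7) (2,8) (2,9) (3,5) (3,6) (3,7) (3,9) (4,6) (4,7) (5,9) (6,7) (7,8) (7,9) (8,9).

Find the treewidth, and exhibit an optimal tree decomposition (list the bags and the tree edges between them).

Treewidth 4.
Bags: B1 = {1, 2, 3, 6, 7}  B2 = {1, 2, 3, 7, 9}  B3 = {1, 2, 3, 5, 9}  B4 = {1, 2, 7, 8, 9}  B5 = {1, 2, 4, 6, 7}
Tree: B1–B2, B2–B3, B2–B4, B1–B5

The largest bag has 5 vertices, giving width 4; this decomposition certifies tw(G) ≤ 4. On the other hand G contains the 5-clique {1, 2, 3, 5, 9}. A clique must lie in a single bag of any decomposition, so no decomposition can have width below 4. Hence tw(G) = 4 exactly.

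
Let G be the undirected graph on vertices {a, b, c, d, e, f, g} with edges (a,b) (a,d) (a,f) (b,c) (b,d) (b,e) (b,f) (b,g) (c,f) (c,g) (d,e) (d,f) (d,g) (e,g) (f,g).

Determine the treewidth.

A width-3 tree decomposition is:
Bags: B1 = {b, d, e, g}  B2 = {b, d, f, g}  B3 = {a, b, d, f}  B4 = {b, c, f, g}
Tree: B1–B2, B2–B3, B2–B4
Every bag has size at most 4, so the width is 4 − 1 = 3 and tw(G) ≤ 3. Conversely, {b, d, e, g} is a clique of size 4, and the vertices of any clique must share a bag in every tree decomposition; so some bag has ≥ 4 vertices and tw(G) ≥ 3. Hence tw(G) = 3 exactly.

3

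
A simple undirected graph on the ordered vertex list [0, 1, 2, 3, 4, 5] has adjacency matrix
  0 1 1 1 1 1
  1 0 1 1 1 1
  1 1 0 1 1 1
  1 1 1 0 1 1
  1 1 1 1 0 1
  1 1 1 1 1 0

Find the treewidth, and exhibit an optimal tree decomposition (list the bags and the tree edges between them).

Treewidth 5.
One optimal decomposition is:
Bags: B1 = {0, 1, 2, 3, 4, 5}
Tree: (single bag)

A single bag containing all 6 vertices is trivially a valid decomposition of width 5. On the other hand G contains the 6-clique {0, 1, 2, 3, 4, 5}. A clique must lie in a single bag of any decomposition, so no decomposition can have width below 5. Hence tw(G) = 5 exactly.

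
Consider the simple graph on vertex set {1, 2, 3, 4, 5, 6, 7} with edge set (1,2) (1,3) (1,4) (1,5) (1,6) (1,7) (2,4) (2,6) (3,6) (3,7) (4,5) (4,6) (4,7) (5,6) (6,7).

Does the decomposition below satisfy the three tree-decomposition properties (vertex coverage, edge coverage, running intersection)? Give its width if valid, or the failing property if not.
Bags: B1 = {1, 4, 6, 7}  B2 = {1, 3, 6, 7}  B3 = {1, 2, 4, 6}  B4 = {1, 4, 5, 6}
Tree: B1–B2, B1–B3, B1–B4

Yes; width 3.

Every vertex of G appears in some bag (union = {1, 2, 3, 4, 5, 6, 7}); every edge is covered by a bag; and for each vertex v the set of bags containing v is connected in the bag tree. The decomposition is therefore valid. The largest bag has 4 vertices, so the width is 3.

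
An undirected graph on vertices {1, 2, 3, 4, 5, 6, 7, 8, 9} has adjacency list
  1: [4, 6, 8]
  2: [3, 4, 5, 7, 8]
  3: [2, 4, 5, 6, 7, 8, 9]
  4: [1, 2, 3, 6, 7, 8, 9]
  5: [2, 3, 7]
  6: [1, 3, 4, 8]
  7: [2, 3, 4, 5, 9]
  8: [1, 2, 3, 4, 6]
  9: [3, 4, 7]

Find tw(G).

A width-3 tree decomposition is:
Bags: B1 = {2, 3, 4, 8}  B2 = {2, 3, 4, 7}  B3 = {2, 3, 5, 7}  B4 = {3, 4, 6, 8}  B5 = {3, 4, 7, 9}  B6 = {1, 4, 6, 8}
Tree: B1–B2, B2–B3, B1–B4, B2–B5, B4–B6
Every bag has size at most 4, so the width is 4 − 1 = 3 and tw(G) ≤ 3. For the lower bound, the 4 vertices {1, 4, 6, 8} are pairwise adjacent, and any tree decomposition puts a clique entirely inside one bag — forcing width ≥ 3. Therefore the treewidth is 3.

3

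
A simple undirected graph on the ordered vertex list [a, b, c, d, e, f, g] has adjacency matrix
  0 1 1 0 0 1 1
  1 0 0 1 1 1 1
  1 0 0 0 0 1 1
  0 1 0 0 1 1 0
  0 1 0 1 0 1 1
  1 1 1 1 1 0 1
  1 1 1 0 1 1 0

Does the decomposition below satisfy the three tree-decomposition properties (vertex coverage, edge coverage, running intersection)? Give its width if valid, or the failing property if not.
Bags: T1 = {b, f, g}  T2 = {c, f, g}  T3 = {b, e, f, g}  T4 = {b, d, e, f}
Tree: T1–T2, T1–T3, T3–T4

A tree decomposition must satisfy three properties: every vertex lies in some bag; for every edge, both endpoints lie together in some bag; and for every vertex, the bags containing it form a connected subtree. Here vertex a appears in no bag, so the decomposition is invalid.

No — vertex a appears in no bag.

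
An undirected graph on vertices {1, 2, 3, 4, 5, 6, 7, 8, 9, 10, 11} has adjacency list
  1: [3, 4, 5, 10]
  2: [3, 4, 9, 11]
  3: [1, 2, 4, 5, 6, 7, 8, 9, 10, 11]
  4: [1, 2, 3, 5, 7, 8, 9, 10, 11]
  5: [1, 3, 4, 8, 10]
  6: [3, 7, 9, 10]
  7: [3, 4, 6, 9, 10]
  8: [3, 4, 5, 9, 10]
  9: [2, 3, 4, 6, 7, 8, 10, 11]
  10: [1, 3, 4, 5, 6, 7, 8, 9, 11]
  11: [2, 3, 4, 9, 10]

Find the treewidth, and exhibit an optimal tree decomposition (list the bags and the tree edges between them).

The largest bag has 5 vertices, giving width 4; this decomposition certifies tw(G) ≤ 4. On the other hand G contains the 5-clique {2, 3, 4, 9, 11}. A clique must lie in a single bag of any decomposition, so no decomposition can have width below 4. Therefore the treewidth is 4.

Treewidth 4.
One optimal decomposition is:
Bags: B1 = {3, 6, 7, 9, 10}  B2 = {3, 4, 7, 9, 10}  B3 = {3, 4, 8, 9, 10}  B4 = {3, 4, 5, 8, 10}  B5 = {1, 3, 4, 5, 10}  B6 = {3, 4, 9, 10, 11}  B7 = {2, 3, 4, 9, 11}
Tree: B1–B2, B2–B3, B3–B4, B4–B5, B2–B6, B6–B7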